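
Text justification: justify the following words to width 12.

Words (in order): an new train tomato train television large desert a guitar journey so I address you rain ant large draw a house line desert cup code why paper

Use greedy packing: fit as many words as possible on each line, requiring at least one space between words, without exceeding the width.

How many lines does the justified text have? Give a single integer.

Answer: 13

Derivation:
Line 1: ['an', 'new', 'train'] (min_width=12, slack=0)
Line 2: ['tomato', 'train'] (min_width=12, slack=0)
Line 3: ['television'] (min_width=10, slack=2)
Line 4: ['large', 'desert'] (min_width=12, slack=0)
Line 5: ['a', 'guitar'] (min_width=8, slack=4)
Line 6: ['journey', 'so', 'I'] (min_width=12, slack=0)
Line 7: ['address', 'you'] (min_width=11, slack=1)
Line 8: ['rain', 'ant'] (min_width=8, slack=4)
Line 9: ['large', 'draw', 'a'] (min_width=12, slack=0)
Line 10: ['house', 'line'] (min_width=10, slack=2)
Line 11: ['desert', 'cup'] (min_width=10, slack=2)
Line 12: ['code', 'why'] (min_width=8, slack=4)
Line 13: ['paper'] (min_width=5, slack=7)
Total lines: 13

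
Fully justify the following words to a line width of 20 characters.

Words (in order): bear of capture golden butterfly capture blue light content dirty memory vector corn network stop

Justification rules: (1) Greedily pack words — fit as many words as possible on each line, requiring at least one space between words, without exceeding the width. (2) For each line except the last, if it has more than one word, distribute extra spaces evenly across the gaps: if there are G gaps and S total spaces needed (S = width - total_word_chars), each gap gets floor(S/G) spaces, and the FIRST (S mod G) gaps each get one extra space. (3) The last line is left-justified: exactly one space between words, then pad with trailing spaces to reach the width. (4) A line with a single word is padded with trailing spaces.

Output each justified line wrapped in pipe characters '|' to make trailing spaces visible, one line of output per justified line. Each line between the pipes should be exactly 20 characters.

Line 1: ['bear', 'of', 'capture'] (min_width=15, slack=5)
Line 2: ['golden', 'butterfly'] (min_width=16, slack=4)
Line 3: ['capture', 'blue', 'light'] (min_width=18, slack=2)
Line 4: ['content', 'dirty', 'memory'] (min_width=20, slack=0)
Line 5: ['vector', 'corn', 'network'] (min_width=19, slack=1)
Line 6: ['stop'] (min_width=4, slack=16)

Answer: |bear    of   capture|
|golden     butterfly|
|capture  blue  light|
|content dirty memory|
|vector  corn network|
|stop                |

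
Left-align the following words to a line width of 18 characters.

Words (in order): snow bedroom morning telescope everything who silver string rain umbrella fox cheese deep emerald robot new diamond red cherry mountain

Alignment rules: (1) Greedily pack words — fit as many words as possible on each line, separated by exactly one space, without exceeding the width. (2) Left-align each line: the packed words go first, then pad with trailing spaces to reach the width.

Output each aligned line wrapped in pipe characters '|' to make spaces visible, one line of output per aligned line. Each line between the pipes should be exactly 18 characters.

Line 1: ['snow', 'bedroom'] (min_width=12, slack=6)
Line 2: ['morning', 'telescope'] (min_width=17, slack=1)
Line 3: ['everything', 'who'] (min_width=14, slack=4)
Line 4: ['silver', 'string', 'rain'] (min_width=18, slack=0)
Line 5: ['umbrella', 'fox'] (min_width=12, slack=6)
Line 6: ['cheese', 'deep'] (min_width=11, slack=7)
Line 7: ['emerald', 'robot', 'new'] (min_width=17, slack=1)
Line 8: ['diamond', 'red', 'cherry'] (min_width=18, slack=0)
Line 9: ['mountain'] (min_width=8, slack=10)

Answer: |snow bedroom      |
|morning telescope |
|everything who    |
|silver string rain|
|umbrella fox      |
|cheese deep       |
|emerald robot new |
|diamond red cherry|
|mountain          |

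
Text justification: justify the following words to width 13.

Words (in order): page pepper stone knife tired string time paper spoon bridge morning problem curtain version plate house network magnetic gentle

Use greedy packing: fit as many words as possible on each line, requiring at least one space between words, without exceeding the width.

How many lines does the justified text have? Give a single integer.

Answer: 12

Derivation:
Line 1: ['page', 'pepper'] (min_width=11, slack=2)
Line 2: ['stone', 'knife'] (min_width=11, slack=2)
Line 3: ['tired', 'string'] (min_width=12, slack=1)
Line 4: ['time', 'paper'] (min_width=10, slack=3)
Line 5: ['spoon', 'bridge'] (min_width=12, slack=1)
Line 6: ['morning'] (min_width=7, slack=6)
Line 7: ['problem'] (min_width=7, slack=6)
Line 8: ['curtain'] (min_width=7, slack=6)
Line 9: ['version', 'plate'] (min_width=13, slack=0)
Line 10: ['house', 'network'] (min_width=13, slack=0)
Line 11: ['magnetic'] (min_width=8, slack=5)
Line 12: ['gentle'] (min_width=6, slack=7)
Total lines: 12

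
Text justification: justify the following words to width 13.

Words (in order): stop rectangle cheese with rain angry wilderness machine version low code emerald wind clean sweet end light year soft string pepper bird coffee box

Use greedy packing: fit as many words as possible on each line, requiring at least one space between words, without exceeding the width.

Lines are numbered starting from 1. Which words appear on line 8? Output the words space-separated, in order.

Line 1: ['stop'] (min_width=4, slack=9)
Line 2: ['rectangle'] (min_width=9, slack=4)
Line 3: ['cheese', 'with'] (min_width=11, slack=2)
Line 4: ['rain', 'angry'] (min_width=10, slack=3)
Line 5: ['wilderness'] (min_width=10, slack=3)
Line 6: ['machine'] (min_width=7, slack=6)
Line 7: ['version', 'low'] (min_width=11, slack=2)
Line 8: ['code', 'emerald'] (min_width=12, slack=1)
Line 9: ['wind', 'clean'] (min_width=10, slack=3)
Line 10: ['sweet', 'end'] (min_width=9, slack=4)
Line 11: ['light', 'year'] (min_width=10, slack=3)
Line 12: ['soft', 'string'] (min_width=11, slack=2)
Line 13: ['pepper', 'bird'] (min_width=11, slack=2)
Line 14: ['coffee', 'box'] (min_width=10, slack=3)

Answer: code emerald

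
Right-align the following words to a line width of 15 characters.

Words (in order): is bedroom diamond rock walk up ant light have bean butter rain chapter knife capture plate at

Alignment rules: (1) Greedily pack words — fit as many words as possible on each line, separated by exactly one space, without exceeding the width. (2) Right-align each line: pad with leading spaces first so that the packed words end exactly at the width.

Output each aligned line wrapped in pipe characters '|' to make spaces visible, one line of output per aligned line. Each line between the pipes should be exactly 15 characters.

Answer: |     is bedroom|
|   diamond rock|
|    walk up ant|
|light have bean|
|    butter rain|
|  chapter knife|
|  capture plate|
|             at|

Derivation:
Line 1: ['is', 'bedroom'] (min_width=10, slack=5)
Line 2: ['diamond', 'rock'] (min_width=12, slack=3)
Line 3: ['walk', 'up', 'ant'] (min_width=11, slack=4)
Line 4: ['light', 'have', 'bean'] (min_width=15, slack=0)
Line 5: ['butter', 'rain'] (min_width=11, slack=4)
Line 6: ['chapter', 'knife'] (min_width=13, slack=2)
Line 7: ['capture', 'plate'] (min_width=13, slack=2)
Line 8: ['at'] (min_width=2, slack=13)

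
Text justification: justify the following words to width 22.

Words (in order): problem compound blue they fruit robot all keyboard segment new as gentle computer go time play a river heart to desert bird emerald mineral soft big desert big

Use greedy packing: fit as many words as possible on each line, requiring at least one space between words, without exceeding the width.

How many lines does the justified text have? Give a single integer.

Line 1: ['problem', 'compound', 'blue'] (min_width=21, slack=1)
Line 2: ['they', 'fruit', 'robot', 'all'] (min_width=20, slack=2)
Line 3: ['keyboard', 'segment', 'new'] (min_width=20, slack=2)
Line 4: ['as', 'gentle', 'computer', 'go'] (min_width=21, slack=1)
Line 5: ['time', 'play', 'a', 'river'] (min_width=17, slack=5)
Line 6: ['heart', 'to', 'desert', 'bird'] (min_width=20, slack=2)
Line 7: ['emerald', 'mineral', 'soft'] (min_width=20, slack=2)
Line 8: ['big', 'desert', 'big'] (min_width=14, slack=8)
Total lines: 8

Answer: 8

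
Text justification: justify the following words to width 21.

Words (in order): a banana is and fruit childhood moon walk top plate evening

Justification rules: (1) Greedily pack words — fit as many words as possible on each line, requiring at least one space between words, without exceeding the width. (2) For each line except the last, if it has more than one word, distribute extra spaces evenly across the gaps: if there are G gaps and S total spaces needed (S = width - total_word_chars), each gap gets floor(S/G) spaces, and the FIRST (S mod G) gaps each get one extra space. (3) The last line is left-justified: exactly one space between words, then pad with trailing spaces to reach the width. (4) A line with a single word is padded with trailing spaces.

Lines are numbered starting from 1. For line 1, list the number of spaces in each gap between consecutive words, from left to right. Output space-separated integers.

Answer: 1 1 1 1

Derivation:
Line 1: ['a', 'banana', 'is', 'and', 'fruit'] (min_width=21, slack=0)
Line 2: ['childhood', 'moon', 'walk'] (min_width=19, slack=2)
Line 3: ['top', 'plate', 'evening'] (min_width=17, slack=4)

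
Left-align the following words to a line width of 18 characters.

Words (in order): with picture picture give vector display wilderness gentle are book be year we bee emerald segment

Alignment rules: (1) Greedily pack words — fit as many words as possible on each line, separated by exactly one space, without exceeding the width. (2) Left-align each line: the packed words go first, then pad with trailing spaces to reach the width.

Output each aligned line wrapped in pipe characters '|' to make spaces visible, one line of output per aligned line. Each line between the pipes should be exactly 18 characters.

Answer: |with picture      |
|picture give      |
|vector display    |
|wilderness gentle |
|are book be year  |
|we bee emerald    |
|segment           |

Derivation:
Line 1: ['with', 'picture'] (min_width=12, slack=6)
Line 2: ['picture', 'give'] (min_width=12, slack=6)
Line 3: ['vector', 'display'] (min_width=14, slack=4)
Line 4: ['wilderness', 'gentle'] (min_width=17, slack=1)
Line 5: ['are', 'book', 'be', 'year'] (min_width=16, slack=2)
Line 6: ['we', 'bee', 'emerald'] (min_width=14, slack=4)
Line 7: ['segment'] (min_width=7, slack=11)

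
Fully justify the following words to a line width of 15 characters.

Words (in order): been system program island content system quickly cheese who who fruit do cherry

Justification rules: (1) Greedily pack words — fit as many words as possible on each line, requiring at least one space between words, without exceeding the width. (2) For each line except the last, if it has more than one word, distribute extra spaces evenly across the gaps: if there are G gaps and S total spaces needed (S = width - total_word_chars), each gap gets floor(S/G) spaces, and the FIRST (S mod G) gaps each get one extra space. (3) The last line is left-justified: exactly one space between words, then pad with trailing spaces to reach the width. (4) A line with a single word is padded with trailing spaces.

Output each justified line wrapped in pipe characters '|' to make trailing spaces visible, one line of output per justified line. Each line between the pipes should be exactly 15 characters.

Answer: |been     system|
|program  island|
|content  system|
|quickly  cheese|
|who  who  fruit|
|do cherry      |

Derivation:
Line 1: ['been', 'system'] (min_width=11, slack=4)
Line 2: ['program', 'island'] (min_width=14, slack=1)
Line 3: ['content', 'system'] (min_width=14, slack=1)
Line 4: ['quickly', 'cheese'] (min_width=14, slack=1)
Line 5: ['who', 'who', 'fruit'] (min_width=13, slack=2)
Line 6: ['do', 'cherry'] (min_width=9, slack=6)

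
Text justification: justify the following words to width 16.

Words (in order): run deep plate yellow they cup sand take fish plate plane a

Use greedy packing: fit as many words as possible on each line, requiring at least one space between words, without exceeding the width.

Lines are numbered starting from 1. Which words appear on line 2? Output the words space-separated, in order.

Line 1: ['run', 'deep', 'plate'] (min_width=14, slack=2)
Line 2: ['yellow', 'they', 'cup'] (min_width=15, slack=1)
Line 3: ['sand', 'take', 'fish'] (min_width=14, slack=2)
Line 4: ['plate', 'plane', 'a'] (min_width=13, slack=3)

Answer: yellow they cup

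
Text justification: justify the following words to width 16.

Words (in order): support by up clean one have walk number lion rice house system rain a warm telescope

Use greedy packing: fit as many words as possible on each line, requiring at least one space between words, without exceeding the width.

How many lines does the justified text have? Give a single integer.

Answer: 6

Derivation:
Line 1: ['support', 'by', 'up'] (min_width=13, slack=3)
Line 2: ['clean', 'one', 'have'] (min_width=14, slack=2)
Line 3: ['walk', 'number', 'lion'] (min_width=16, slack=0)
Line 4: ['rice', 'house'] (min_width=10, slack=6)
Line 5: ['system', 'rain', 'a'] (min_width=13, slack=3)
Line 6: ['warm', 'telescope'] (min_width=14, slack=2)
Total lines: 6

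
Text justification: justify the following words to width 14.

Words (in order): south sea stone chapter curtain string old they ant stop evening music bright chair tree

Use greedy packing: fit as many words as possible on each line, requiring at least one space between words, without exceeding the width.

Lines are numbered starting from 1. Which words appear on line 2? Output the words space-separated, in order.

Line 1: ['south', 'sea'] (min_width=9, slack=5)
Line 2: ['stone', 'chapter'] (min_width=13, slack=1)
Line 3: ['curtain', 'string'] (min_width=14, slack=0)
Line 4: ['old', 'they', 'ant'] (min_width=12, slack=2)
Line 5: ['stop', 'evening'] (min_width=12, slack=2)
Line 6: ['music', 'bright'] (min_width=12, slack=2)
Line 7: ['chair', 'tree'] (min_width=10, slack=4)

Answer: stone chapter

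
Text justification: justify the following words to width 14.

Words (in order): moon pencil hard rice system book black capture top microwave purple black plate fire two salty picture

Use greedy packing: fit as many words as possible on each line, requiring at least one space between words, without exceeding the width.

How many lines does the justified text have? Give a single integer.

Line 1: ['moon', 'pencil'] (min_width=11, slack=3)
Line 2: ['hard', 'rice'] (min_width=9, slack=5)
Line 3: ['system', 'book'] (min_width=11, slack=3)
Line 4: ['black', 'capture'] (min_width=13, slack=1)
Line 5: ['top', 'microwave'] (min_width=13, slack=1)
Line 6: ['purple', 'black'] (min_width=12, slack=2)
Line 7: ['plate', 'fire', 'two'] (min_width=14, slack=0)
Line 8: ['salty', 'picture'] (min_width=13, slack=1)
Total lines: 8

Answer: 8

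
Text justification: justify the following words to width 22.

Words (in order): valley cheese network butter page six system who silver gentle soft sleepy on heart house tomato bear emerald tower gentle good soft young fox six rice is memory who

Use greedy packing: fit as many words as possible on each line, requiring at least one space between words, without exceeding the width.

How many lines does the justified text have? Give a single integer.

Line 1: ['valley', 'cheese', 'network'] (min_width=21, slack=1)
Line 2: ['butter', 'page', 'six', 'system'] (min_width=22, slack=0)
Line 3: ['who', 'silver', 'gentle', 'soft'] (min_width=22, slack=0)
Line 4: ['sleepy', 'on', 'heart', 'house'] (min_width=21, slack=1)
Line 5: ['tomato', 'bear', 'emerald'] (min_width=19, slack=3)
Line 6: ['tower', 'gentle', 'good', 'soft'] (min_width=22, slack=0)
Line 7: ['young', 'fox', 'six', 'rice', 'is'] (min_width=21, slack=1)
Line 8: ['memory', 'who'] (min_width=10, slack=12)
Total lines: 8

Answer: 8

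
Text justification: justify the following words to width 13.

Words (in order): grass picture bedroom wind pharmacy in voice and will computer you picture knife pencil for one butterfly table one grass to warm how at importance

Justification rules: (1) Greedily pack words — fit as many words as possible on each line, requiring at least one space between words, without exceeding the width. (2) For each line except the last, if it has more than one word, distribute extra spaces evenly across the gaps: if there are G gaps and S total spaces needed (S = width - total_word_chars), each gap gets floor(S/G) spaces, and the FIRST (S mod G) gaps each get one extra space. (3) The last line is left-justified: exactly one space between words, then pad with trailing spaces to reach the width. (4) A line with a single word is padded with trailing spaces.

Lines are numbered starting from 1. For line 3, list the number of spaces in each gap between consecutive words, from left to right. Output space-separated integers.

Answer: 3

Derivation:
Line 1: ['grass', 'picture'] (min_width=13, slack=0)
Line 2: ['bedroom', 'wind'] (min_width=12, slack=1)
Line 3: ['pharmacy', 'in'] (min_width=11, slack=2)
Line 4: ['voice', 'and'] (min_width=9, slack=4)
Line 5: ['will', 'computer'] (min_width=13, slack=0)
Line 6: ['you', 'picture'] (min_width=11, slack=2)
Line 7: ['knife', 'pencil'] (min_width=12, slack=1)
Line 8: ['for', 'one'] (min_width=7, slack=6)
Line 9: ['butterfly'] (min_width=9, slack=4)
Line 10: ['table', 'one'] (min_width=9, slack=4)
Line 11: ['grass', 'to', 'warm'] (min_width=13, slack=0)
Line 12: ['how', 'at'] (min_width=6, slack=7)
Line 13: ['importance'] (min_width=10, slack=3)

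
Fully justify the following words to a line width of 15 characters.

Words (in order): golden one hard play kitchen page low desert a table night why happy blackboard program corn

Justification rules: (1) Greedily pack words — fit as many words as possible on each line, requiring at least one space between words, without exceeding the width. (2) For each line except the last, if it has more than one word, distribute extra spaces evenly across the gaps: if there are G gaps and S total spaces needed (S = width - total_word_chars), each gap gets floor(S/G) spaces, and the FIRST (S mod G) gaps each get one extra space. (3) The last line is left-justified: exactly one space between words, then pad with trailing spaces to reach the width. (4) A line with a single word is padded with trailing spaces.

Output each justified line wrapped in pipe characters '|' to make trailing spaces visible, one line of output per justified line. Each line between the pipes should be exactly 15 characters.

Line 1: ['golden', 'one', 'hard'] (min_width=15, slack=0)
Line 2: ['play', 'kitchen'] (min_width=12, slack=3)
Line 3: ['page', 'low', 'desert'] (min_width=15, slack=0)
Line 4: ['a', 'table', 'night'] (min_width=13, slack=2)
Line 5: ['why', 'happy'] (min_width=9, slack=6)
Line 6: ['blackboard'] (min_width=10, slack=5)
Line 7: ['program', 'corn'] (min_width=12, slack=3)

Answer: |golden one hard|
|play    kitchen|
|page low desert|
|a  table  night|
|why       happy|
|blackboard     |
|program corn   |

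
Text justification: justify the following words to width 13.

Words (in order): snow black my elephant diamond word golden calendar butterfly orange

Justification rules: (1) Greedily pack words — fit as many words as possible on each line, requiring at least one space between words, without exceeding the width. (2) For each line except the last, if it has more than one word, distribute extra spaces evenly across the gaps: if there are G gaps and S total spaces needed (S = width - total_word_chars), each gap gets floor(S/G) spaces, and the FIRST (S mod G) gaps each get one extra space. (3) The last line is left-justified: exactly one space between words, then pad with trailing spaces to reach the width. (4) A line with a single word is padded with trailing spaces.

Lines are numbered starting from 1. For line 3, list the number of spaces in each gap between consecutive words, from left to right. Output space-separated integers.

Answer: 2

Derivation:
Line 1: ['snow', 'black', 'my'] (min_width=13, slack=0)
Line 2: ['elephant'] (min_width=8, slack=5)
Line 3: ['diamond', 'word'] (min_width=12, slack=1)
Line 4: ['golden'] (min_width=6, slack=7)
Line 5: ['calendar'] (min_width=8, slack=5)
Line 6: ['butterfly'] (min_width=9, slack=4)
Line 7: ['orange'] (min_width=6, slack=7)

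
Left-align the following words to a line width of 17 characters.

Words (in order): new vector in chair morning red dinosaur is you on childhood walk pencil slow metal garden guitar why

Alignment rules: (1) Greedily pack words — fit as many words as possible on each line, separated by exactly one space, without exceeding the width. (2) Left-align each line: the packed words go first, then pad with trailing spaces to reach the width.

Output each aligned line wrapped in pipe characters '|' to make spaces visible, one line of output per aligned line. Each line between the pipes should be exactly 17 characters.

Answer: |new vector in    |
|chair morning red|
|dinosaur is you  |
|on childhood walk|
|pencil slow metal|
|garden guitar why|

Derivation:
Line 1: ['new', 'vector', 'in'] (min_width=13, slack=4)
Line 2: ['chair', 'morning', 'red'] (min_width=17, slack=0)
Line 3: ['dinosaur', 'is', 'you'] (min_width=15, slack=2)
Line 4: ['on', 'childhood', 'walk'] (min_width=17, slack=0)
Line 5: ['pencil', 'slow', 'metal'] (min_width=17, slack=0)
Line 6: ['garden', 'guitar', 'why'] (min_width=17, slack=0)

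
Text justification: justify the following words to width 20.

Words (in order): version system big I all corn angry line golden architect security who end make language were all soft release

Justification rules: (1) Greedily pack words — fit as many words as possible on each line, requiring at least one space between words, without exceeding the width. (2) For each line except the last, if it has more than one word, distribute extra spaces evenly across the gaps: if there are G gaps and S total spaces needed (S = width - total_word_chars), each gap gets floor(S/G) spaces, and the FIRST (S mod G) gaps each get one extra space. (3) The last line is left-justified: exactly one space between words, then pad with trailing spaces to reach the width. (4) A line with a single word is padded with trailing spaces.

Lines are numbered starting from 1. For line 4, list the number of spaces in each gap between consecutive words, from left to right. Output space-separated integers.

Line 1: ['version', 'system', 'big', 'I'] (min_width=20, slack=0)
Line 2: ['all', 'corn', 'angry', 'line'] (min_width=19, slack=1)
Line 3: ['golden', 'architect'] (min_width=16, slack=4)
Line 4: ['security', 'who', 'end'] (min_width=16, slack=4)
Line 5: ['make', 'language', 'were'] (min_width=18, slack=2)
Line 6: ['all', 'soft', 'release'] (min_width=16, slack=4)

Answer: 3 3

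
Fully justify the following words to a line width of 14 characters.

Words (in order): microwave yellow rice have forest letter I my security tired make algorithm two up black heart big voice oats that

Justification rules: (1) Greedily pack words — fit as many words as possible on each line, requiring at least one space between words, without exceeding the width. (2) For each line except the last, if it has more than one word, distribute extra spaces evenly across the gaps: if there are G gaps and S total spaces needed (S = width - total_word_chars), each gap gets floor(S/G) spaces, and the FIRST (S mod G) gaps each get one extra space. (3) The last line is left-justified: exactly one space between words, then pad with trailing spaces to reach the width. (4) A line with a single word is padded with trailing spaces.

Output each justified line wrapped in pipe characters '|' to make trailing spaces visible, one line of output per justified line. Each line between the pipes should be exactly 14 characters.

Line 1: ['microwave'] (min_width=9, slack=5)
Line 2: ['yellow', 'rice'] (min_width=11, slack=3)
Line 3: ['have', 'forest'] (min_width=11, slack=3)
Line 4: ['letter', 'I', 'my'] (min_width=11, slack=3)
Line 5: ['security', 'tired'] (min_width=14, slack=0)
Line 6: ['make', 'algorithm'] (min_width=14, slack=0)
Line 7: ['two', 'up', 'black'] (min_width=12, slack=2)
Line 8: ['heart', 'big'] (min_width=9, slack=5)
Line 9: ['voice', 'oats'] (min_width=10, slack=4)
Line 10: ['that'] (min_width=4, slack=10)

Answer: |microwave     |
|yellow    rice|
|have    forest|
|letter   I  my|
|security tired|
|make algorithm|
|two  up  black|
|heart      big|
|voice     oats|
|that          |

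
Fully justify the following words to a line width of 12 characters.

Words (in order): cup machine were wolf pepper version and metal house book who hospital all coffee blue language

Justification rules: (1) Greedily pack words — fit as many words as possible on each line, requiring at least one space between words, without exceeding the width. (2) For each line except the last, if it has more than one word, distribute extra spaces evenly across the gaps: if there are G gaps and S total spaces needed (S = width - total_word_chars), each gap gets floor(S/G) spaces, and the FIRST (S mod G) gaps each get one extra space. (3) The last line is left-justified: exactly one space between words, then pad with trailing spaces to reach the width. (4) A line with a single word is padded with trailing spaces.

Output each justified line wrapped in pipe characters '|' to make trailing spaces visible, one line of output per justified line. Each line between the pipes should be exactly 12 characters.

Answer: |cup  machine|
|were    wolf|
|pepper      |
|version  and|
|metal  house|
|book     who|
|hospital all|
|coffee  blue|
|language    |

Derivation:
Line 1: ['cup', 'machine'] (min_width=11, slack=1)
Line 2: ['were', 'wolf'] (min_width=9, slack=3)
Line 3: ['pepper'] (min_width=6, slack=6)
Line 4: ['version', 'and'] (min_width=11, slack=1)
Line 5: ['metal', 'house'] (min_width=11, slack=1)
Line 6: ['book', 'who'] (min_width=8, slack=4)
Line 7: ['hospital', 'all'] (min_width=12, slack=0)
Line 8: ['coffee', 'blue'] (min_width=11, slack=1)
Line 9: ['language'] (min_width=8, slack=4)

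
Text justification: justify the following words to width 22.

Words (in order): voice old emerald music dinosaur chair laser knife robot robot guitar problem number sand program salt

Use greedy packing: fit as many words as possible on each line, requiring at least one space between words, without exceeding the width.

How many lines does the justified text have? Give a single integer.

Line 1: ['voice', 'old', 'emerald'] (min_width=17, slack=5)
Line 2: ['music', 'dinosaur', 'chair'] (min_width=20, slack=2)
Line 3: ['laser', 'knife', 'robot'] (min_width=17, slack=5)
Line 4: ['robot', 'guitar', 'problem'] (min_width=20, slack=2)
Line 5: ['number', 'sand', 'program'] (min_width=19, slack=3)
Line 6: ['salt'] (min_width=4, slack=18)
Total lines: 6

Answer: 6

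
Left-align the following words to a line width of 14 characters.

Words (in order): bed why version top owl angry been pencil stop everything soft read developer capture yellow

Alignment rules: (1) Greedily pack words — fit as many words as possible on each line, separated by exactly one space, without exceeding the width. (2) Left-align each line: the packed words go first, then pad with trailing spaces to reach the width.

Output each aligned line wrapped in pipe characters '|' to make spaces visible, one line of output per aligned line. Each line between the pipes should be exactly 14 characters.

Answer: |bed why       |
|version top   |
|owl angry been|
|pencil stop   |
|everything    |
|soft read     |
|developer     |
|capture yellow|

Derivation:
Line 1: ['bed', 'why'] (min_width=7, slack=7)
Line 2: ['version', 'top'] (min_width=11, slack=3)
Line 3: ['owl', 'angry', 'been'] (min_width=14, slack=0)
Line 4: ['pencil', 'stop'] (min_width=11, slack=3)
Line 5: ['everything'] (min_width=10, slack=4)
Line 6: ['soft', 'read'] (min_width=9, slack=5)
Line 7: ['developer'] (min_width=9, slack=5)
Line 8: ['capture', 'yellow'] (min_width=14, slack=0)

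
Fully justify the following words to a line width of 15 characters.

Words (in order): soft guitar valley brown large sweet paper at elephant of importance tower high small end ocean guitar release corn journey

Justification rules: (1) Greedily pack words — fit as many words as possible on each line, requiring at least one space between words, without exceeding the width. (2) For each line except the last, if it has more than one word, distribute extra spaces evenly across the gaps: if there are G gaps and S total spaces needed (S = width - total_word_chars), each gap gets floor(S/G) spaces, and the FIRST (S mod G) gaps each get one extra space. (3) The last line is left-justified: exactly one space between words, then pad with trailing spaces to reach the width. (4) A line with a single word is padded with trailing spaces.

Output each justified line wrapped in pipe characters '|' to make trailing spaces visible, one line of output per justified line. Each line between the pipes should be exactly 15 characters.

Answer: |soft     guitar|
|valley    brown|
|large     sweet|
|paper        at|
|elephant     of|
|importance     |
|tower      high|
|small end ocean|
|guitar  release|
|corn journey   |

Derivation:
Line 1: ['soft', 'guitar'] (min_width=11, slack=4)
Line 2: ['valley', 'brown'] (min_width=12, slack=3)
Line 3: ['large', 'sweet'] (min_width=11, slack=4)
Line 4: ['paper', 'at'] (min_width=8, slack=7)
Line 5: ['elephant', 'of'] (min_width=11, slack=4)
Line 6: ['importance'] (min_width=10, slack=5)
Line 7: ['tower', 'high'] (min_width=10, slack=5)
Line 8: ['small', 'end', 'ocean'] (min_width=15, slack=0)
Line 9: ['guitar', 'release'] (min_width=14, slack=1)
Line 10: ['corn', 'journey'] (min_width=12, slack=3)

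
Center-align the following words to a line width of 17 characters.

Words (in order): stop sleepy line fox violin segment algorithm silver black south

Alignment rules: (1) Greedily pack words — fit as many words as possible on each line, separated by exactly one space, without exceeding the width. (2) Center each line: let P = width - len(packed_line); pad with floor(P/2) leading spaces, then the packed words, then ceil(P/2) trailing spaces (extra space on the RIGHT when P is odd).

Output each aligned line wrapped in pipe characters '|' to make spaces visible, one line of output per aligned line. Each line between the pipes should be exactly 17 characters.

Line 1: ['stop', 'sleepy', 'line'] (min_width=16, slack=1)
Line 2: ['fox', 'violin'] (min_width=10, slack=7)
Line 3: ['segment', 'algorithm'] (min_width=17, slack=0)
Line 4: ['silver', 'black'] (min_width=12, slack=5)
Line 5: ['south'] (min_width=5, slack=12)

Answer: |stop sleepy line |
|   fox violin    |
|segment algorithm|
|  silver black   |
|      south      |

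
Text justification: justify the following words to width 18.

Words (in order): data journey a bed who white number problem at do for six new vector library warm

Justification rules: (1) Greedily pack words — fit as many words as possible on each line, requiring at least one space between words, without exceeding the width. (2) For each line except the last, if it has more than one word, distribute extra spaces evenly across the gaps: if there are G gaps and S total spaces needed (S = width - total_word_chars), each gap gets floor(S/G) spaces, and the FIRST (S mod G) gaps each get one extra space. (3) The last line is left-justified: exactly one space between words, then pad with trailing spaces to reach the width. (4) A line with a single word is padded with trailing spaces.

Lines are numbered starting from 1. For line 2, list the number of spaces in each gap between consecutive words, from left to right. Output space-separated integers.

Line 1: ['data', 'journey', 'a', 'bed'] (min_width=18, slack=0)
Line 2: ['who', 'white', 'number'] (min_width=16, slack=2)
Line 3: ['problem', 'at', 'do', 'for'] (min_width=17, slack=1)
Line 4: ['six', 'new', 'vector'] (min_width=14, slack=4)
Line 5: ['library', 'warm'] (min_width=12, slack=6)

Answer: 2 2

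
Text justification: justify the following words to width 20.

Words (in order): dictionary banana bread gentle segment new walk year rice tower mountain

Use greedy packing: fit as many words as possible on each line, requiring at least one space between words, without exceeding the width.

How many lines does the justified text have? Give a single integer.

Answer: 4

Derivation:
Line 1: ['dictionary', 'banana'] (min_width=17, slack=3)
Line 2: ['bread', 'gentle', 'segment'] (min_width=20, slack=0)
Line 3: ['new', 'walk', 'year', 'rice'] (min_width=18, slack=2)
Line 4: ['tower', 'mountain'] (min_width=14, slack=6)
Total lines: 4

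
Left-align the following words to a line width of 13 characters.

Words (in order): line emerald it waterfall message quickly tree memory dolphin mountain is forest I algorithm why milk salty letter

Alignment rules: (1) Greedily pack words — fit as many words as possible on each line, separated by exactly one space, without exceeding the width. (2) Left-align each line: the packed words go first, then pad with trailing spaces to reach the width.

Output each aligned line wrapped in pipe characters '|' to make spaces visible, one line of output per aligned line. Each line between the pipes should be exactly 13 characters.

Answer: |line emerald |
|it waterfall |
|message      |
|quickly tree |
|memory       |
|dolphin      |
|mountain is  |
|forest I     |
|algorithm why|
|milk salty   |
|letter       |

Derivation:
Line 1: ['line', 'emerald'] (min_width=12, slack=1)
Line 2: ['it', 'waterfall'] (min_width=12, slack=1)
Line 3: ['message'] (min_width=7, slack=6)
Line 4: ['quickly', 'tree'] (min_width=12, slack=1)
Line 5: ['memory'] (min_width=6, slack=7)
Line 6: ['dolphin'] (min_width=7, slack=6)
Line 7: ['mountain', 'is'] (min_width=11, slack=2)
Line 8: ['forest', 'I'] (min_width=8, slack=5)
Line 9: ['algorithm', 'why'] (min_width=13, slack=0)
Line 10: ['milk', 'salty'] (min_width=10, slack=3)
Line 11: ['letter'] (min_width=6, slack=7)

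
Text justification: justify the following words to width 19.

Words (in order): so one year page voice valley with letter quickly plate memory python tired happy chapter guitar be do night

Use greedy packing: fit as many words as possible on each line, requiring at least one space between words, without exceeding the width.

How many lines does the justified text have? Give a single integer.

Line 1: ['so', 'one', 'year', 'page'] (min_width=16, slack=3)
Line 2: ['voice', 'valley', 'with'] (min_width=17, slack=2)
Line 3: ['letter', 'quickly'] (min_width=14, slack=5)
Line 4: ['plate', 'memory', 'python'] (min_width=19, slack=0)
Line 5: ['tired', 'happy', 'chapter'] (min_width=19, slack=0)
Line 6: ['guitar', 'be', 'do', 'night'] (min_width=18, slack=1)
Total lines: 6

Answer: 6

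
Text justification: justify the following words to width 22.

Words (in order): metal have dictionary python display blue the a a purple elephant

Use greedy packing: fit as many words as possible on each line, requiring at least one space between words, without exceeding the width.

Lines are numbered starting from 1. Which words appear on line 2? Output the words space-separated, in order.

Line 1: ['metal', 'have', 'dictionary'] (min_width=21, slack=1)
Line 2: ['python', 'display', 'blue'] (min_width=19, slack=3)
Line 3: ['the', 'a', 'a', 'purple'] (min_width=14, slack=8)
Line 4: ['elephant'] (min_width=8, slack=14)

Answer: python display blue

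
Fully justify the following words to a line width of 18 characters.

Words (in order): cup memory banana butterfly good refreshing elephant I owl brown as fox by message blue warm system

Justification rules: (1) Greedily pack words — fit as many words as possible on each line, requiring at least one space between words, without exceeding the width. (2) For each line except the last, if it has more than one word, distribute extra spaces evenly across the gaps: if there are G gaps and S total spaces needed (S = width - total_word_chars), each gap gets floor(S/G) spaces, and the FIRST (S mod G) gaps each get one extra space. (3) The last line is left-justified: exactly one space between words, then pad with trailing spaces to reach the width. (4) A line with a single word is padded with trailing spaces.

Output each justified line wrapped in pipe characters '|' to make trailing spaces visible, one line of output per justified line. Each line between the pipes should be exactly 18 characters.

Answer: |cup  memory banana|
|butterfly     good|
|refreshing        |
|elephant   I   owl|
|brown  as  fox  by|
|message  blue warm|
|system            |

Derivation:
Line 1: ['cup', 'memory', 'banana'] (min_width=17, slack=1)
Line 2: ['butterfly', 'good'] (min_width=14, slack=4)
Line 3: ['refreshing'] (min_width=10, slack=8)
Line 4: ['elephant', 'I', 'owl'] (min_width=14, slack=4)
Line 5: ['brown', 'as', 'fox', 'by'] (min_width=15, slack=3)
Line 6: ['message', 'blue', 'warm'] (min_width=17, slack=1)
Line 7: ['system'] (min_width=6, slack=12)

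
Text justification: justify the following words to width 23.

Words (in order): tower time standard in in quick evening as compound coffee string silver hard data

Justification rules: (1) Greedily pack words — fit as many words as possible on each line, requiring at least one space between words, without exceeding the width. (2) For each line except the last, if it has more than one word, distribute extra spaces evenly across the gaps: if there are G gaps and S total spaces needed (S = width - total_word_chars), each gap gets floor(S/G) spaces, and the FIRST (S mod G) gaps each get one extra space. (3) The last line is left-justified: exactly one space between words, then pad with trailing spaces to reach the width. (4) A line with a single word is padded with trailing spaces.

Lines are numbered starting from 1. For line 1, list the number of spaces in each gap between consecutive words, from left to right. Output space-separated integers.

Answer: 2 1 1

Derivation:
Line 1: ['tower', 'time', 'standard', 'in'] (min_width=22, slack=1)
Line 2: ['in', 'quick', 'evening', 'as'] (min_width=19, slack=4)
Line 3: ['compound', 'coffee', 'string'] (min_width=22, slack=1)
Line 4: ['silver', 'hard', 'data'] (min_width=16, slack=7)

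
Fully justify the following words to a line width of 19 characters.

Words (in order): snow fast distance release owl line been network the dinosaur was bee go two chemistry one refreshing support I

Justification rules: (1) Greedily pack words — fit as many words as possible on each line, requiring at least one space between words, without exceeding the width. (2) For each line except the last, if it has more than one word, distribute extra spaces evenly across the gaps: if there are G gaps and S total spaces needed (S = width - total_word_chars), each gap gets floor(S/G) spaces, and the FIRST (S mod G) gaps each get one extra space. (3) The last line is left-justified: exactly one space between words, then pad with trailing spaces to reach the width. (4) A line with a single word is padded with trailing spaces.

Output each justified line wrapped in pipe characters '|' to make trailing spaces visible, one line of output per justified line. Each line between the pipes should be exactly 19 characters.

Line 1: ['snow', 'fast', 'distance'] (min_width=18, slack=1)
Line 2: ['release', 'owl', 'line'] (min_width=16, slack=3)
Line 3: ['been', 'network', 'the'] (min_width=16, slack=3)
Line 4: ['dinosaur', 'was', 'bee', 'go'] (min_width=19, slack=0)
Line 5: ['two', 'chemistry', 'one'] (min_width=17, slack=2)
Line 6: ['refreshing', 'support'] (min_width=18, slack=1)
Line 7: ['I'] (min_width=1, slack=18)

Answer: |snow  fast distance|
|release   owl  line|
|been   network  the|
|dinosaur was bee go|
|two  chemistry  one|
|refreshing  support|
|I                  |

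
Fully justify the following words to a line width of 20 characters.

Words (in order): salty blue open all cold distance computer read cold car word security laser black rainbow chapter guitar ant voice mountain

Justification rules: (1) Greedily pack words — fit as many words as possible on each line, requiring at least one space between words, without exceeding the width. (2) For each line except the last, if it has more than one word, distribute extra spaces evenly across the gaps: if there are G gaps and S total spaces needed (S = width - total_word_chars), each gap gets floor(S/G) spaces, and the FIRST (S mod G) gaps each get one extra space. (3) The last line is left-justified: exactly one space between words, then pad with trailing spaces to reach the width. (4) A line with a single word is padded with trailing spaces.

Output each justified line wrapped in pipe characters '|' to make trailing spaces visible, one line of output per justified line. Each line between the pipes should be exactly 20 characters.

Line 1: ['salty', 'blue', 'open', 'all'] (min_width=19, slack=1)
Line 2: ['cold', 'distance'] (min_width=13, slack=7)
Line 3: ['computer', 'read', 'cold'] (min_width=18, slack=2)
Line 4: ['car', 'word', 'security'] (min_width=17, slack=3)
Line 5: ['laser', 'black', 'rainbow'] (min_width=19, slack=1)
Line 6: ['chapter', 'guitar', 'ant'] (min_width=18, slack=2)
Line 7: ['voice', 'mountain'] (min_width=14, slack=6)

Answer: |salty  blue open all|
|cold        distance|
|computer  read  cold|
|car   word  security|
|laser  black rainbow|
|chapter  guitar  ant|
|voice mountain      |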